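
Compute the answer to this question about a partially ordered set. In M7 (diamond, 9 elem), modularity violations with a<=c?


Modular law: if a <= c then a v (b ^ c) = (a v b) ^ c.
Check all triples (a,b,c) with a <= c among 9 elements.
This lattice is modular (diamonds M_m and their chain-products are modular).
Total violating triples: 0


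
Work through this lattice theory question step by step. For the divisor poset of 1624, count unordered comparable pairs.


A comparable pair {a,b} has a < b or b < a in the order.
Count unordered pairs where one element is strictly below the other.
Examples: {1,2}, {1,4}, {1,7}, {1,8}, ...
Total comparable pairs: 74


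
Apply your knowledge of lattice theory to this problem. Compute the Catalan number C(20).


C(n) = C(2n, n) / (n+1).
C(40, 20) = 137846528820
C(20) = 137846528820 / 21 = 6564120420


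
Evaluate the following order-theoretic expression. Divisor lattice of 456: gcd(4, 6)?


Meet=gcd.
gcd(4,6)=2


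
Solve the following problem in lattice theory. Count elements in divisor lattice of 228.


Divisors of 228: [1, 2, 3, 4, 6, 12, 19, 38, 57, 76, 114, 228]
Count: 12


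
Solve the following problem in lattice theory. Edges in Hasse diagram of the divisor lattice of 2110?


A cover relation a -< b holds when a < b with no c strictly between.
Cover relations:
  1 -< 2
  1 -< 5
  1 -< 211
  2 -< 10
  2 -< 422
  5 -< 10
  5 -< 1055
  10 -< 2110
  ...4 more
Total: 12


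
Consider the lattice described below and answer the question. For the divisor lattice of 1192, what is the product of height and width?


Height = length of longest chain minus 1; width = size of largest antichain.
A maximum chain: 1 | 149 | 298 | 596 | 1192  (height 4).
A maximum antichain: {2, 149}  (width 2).
Product = 4 * 2 = 8


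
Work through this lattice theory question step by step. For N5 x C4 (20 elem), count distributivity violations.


Distributive law: a ^ (b v c) = (a ^ b) v (a ^ c).
Check all 20^3 = 8000 ordered triples (a,b,c).
  e.g. a=(b,0), b=(a,0), c=(c,0): lhs=(b,0) != rhs=(a,0)
  e.g. a=(b,0), b=(a,0), c=(c,1): lhs=(b,0) != rhs=(a,0)
Total violating triples: 128


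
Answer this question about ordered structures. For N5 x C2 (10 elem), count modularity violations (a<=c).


Modular law: if a <= c then a v (b ^ c) = (a v b) ^ c.
Check all triples (a,b,c) with a <= c among 10 elements.
  e.g. a=(a,0), b=(c,0), c=(b,0): lhs=(a,0) != rhs=(b,0)
  e.g. a=(a,0), b=(c,1), c=(b,0): lhs=(a,0) != rhs=(b,0)
Total violating triples: 6


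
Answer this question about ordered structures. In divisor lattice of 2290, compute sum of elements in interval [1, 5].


Interval [1,5] in divisors of 2290: [1, 5]
Sum = 6


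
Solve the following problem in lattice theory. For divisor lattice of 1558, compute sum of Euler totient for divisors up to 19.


Divisors of 1558 up to 19: [1, 2, 19]
phi values: [1, 1, 18]
Sum = 20


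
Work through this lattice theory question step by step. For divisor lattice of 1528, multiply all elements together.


Divisors of 1528: [1, 2, 4, 8, 191, 382, 764, 1528]
Product = n^(d(n)/2) = 1528^(8/2)
Product = 5451216326656


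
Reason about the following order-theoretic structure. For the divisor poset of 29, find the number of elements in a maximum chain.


A chain is a totally ordered subset; we count the number of elements in a maximum chain.
Compute, for each element x, the size of the longest chain ending at x:
  1: 1
  29: 2
A maximum chain: 1 < 29
Number of elements in the longest chain: 2


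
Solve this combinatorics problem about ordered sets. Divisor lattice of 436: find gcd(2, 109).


In a divisor lattice, meet = gcd (greatest common divisor).
By Euclidean algorithm or factoring: gcd(2,109) = 1


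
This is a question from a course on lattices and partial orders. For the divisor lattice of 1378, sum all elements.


sigma(n) = sum of divisors.
Divisors of 1378: [1, 2, 13, 26, 53, 106, 689, 1378]
Sum = 2268


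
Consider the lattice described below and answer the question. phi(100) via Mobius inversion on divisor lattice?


phi(n) = n * prod_{p|n} (1 - 1/p).
Prime divisors of 100: [2, 5]
phi(100) = 100 * (1 - 1/2) * (1 - 1/5)
phi(100) = 40


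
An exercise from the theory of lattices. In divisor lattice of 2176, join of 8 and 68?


In a divisor lattice, join = lcm (least common multiple).
gcd(8,68) = 4
lcm(8,68) = 8*68/gcd = 544/4 = 136


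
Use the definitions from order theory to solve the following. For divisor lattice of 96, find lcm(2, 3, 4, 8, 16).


In a divisor lattice, join = lcm (least common multiple).
Compute lcm iteratively: start with first element, then lcm(current, next).
Elements: [2, 3, 4, 8, 16]
lcm(2,3) = 6
lcm(6,4) = 12
lcm(12,8) = 24
lcm(24,16) = 48
Final lcm = 48


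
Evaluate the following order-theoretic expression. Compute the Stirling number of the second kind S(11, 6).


S(n,k) = k*S(n-1,k) + S(n-1,k-1).
S(10,6) = 22827, S(10,5) = 42525
S(11,6) = 6*22827 + 42525 = 136962 + 42525
S(11,6) = 179487


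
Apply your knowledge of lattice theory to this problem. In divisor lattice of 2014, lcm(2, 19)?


Join=lcm.
gcd(2,19)=1
lcm=38


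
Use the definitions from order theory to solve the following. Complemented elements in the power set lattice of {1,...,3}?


An element a is complemented if some b has a meet b = bottom, a join b = top.
every subset A has complement S\A, so all elements are complemented.
Complemented elements: {}, {1}, {2}, {3}, {1,2}, {1,3}, ... (2 more)
Count: 8


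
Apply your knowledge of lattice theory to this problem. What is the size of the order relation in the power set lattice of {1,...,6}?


The order relation is {(a,b) : a <= b}, reflexive so it includes (a,a).
Examples: ({},{}), ({},{1,2}), ({},{1,2,3}), ({},{1,2,3,4}), ({},{1,2,3,4,5}), ...
Total ordered pairs: 729


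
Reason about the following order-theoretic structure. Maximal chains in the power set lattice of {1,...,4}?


A maximal chain goes from the minimum element to a maximal element via cover relations.
Counting all min-to-max paths in the cover graph.
Total maximal chains: 24


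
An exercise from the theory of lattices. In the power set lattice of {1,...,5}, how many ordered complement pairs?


Complement pair (a,b): a meet b = bottom, a join b = top.
Here: A intersect B = {} and A union B = {1,...,5}.
Pairs found: ({},{1,2,3,4,5}), ({1},{2,3,4,5}), ({2},{1,3,4,5}), ({3},{1,2,4,5}), ... (28 more)
Total ordered pairs: 32


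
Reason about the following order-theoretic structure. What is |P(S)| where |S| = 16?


Power set = 2^n.
2^16 = 65536


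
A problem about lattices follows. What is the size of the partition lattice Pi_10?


B(n) = number of set partitions of an n-element set.
B(n) satisfies the recurrence: B(n+1) = sum_k C(n,k)*B(k).
B(10) = 115975


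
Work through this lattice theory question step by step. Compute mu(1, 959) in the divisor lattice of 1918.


In a divisor lattice, mu(a,b) = mu(b/a) where mu is the classical Mobius function.
b/a = 959/1 = 959
Prime factorization of 959: primes [7, 137]
959 is squarefree with 2 prime factor(s), so mu(959) = (-1)^2 = 1


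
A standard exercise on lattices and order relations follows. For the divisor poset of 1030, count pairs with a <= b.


The order relation is {(a,b) : a <= b}, reflexive so it includes (a,a).
Examples: (1,1), (1,10), (1,103), (1,1030), (1,2), ...
Total ordered pairs: 27


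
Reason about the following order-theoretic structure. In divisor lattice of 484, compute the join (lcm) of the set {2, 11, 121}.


In a divisor lattice, join = lcm (least common multiple).
Compute lcm iteratively: start with first element, then lcm(current, next).
Elements: [2, 11, 121]
lcm(2,11) = 22
lcm(22,121) = 242
Final lcm = 242


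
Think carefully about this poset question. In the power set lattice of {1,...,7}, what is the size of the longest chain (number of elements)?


A chain is a totally ordered subset; we count the number of elements in a maximum chain.
Compute, for each element x, the size of the longest chain ending at x:
  {}: 1
  {1}: 2
  {2}: 2
  {3}: 2
  {4}: 2
  {5}: 2
  ...
A maximum chain: {} < {1} < {1,2} < {1,2,3} < {1,2,3,4} < {1,2,3,4,5} < {1,2,3,4,5,6} < {1,2,3,4,5,6,7}
Number of elements in the longest chain: 8


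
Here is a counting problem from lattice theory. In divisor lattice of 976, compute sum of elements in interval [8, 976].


Interval [8,976] in divisors of 976: [8, 16, 488, 976]
Sum = 1488


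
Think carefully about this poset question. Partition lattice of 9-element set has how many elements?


B(n) = number of set partitions of an n-element set.
B(n) satisfies the recurrence: B(n+1) = sum_k C(n,k)*B(k).
B(9) = 21147


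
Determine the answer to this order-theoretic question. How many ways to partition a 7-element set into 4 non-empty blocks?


S(n,k) = k*S(n-1,k) + S(n-1,k-1).
S(6,4) = 65, S(6,3) = 90
S(7,4) = 4*65 + 90 = 260 + 90
S(7,4) = 350


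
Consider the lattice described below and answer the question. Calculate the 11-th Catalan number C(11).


C(n) = C(2n, n) / (n+1).
C(22, 11) = 705432
C(11) = 705432 / 12 = 58786


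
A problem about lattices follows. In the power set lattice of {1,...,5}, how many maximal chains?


A maximal chain goes from the minimum element to a maximal element via cover relations.
Counting all min-to-max paths in the cover graph.
Total maximal chains: 120


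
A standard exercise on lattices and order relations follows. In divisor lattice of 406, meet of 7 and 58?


In a divisor lattice, meet = gcd (greatest common divisor).
By Euclidean algorithm or factoring: gcd(7,58) = 1


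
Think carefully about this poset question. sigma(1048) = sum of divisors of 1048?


sigma(n) = sum of divisors.
Divisors of 1048: [1, 2, 4, 8, 131, 262, 524, 1048]
Sum = 1980


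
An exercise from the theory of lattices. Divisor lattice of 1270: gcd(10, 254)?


Meet=gcd.
gcd(10,254)=2


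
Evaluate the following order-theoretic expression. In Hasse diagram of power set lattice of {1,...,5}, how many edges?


A cover relation a -< b holds when a < b with no c strictly between.
Cover relations:
  {} -< {1}
  {} -< {2}
  {} -< {3}
  {} -< {4}
  {} -< {5}
  {1} -< {1,2}
  {1} -< {1,3}
  {1} -< {1,4}
  ...72 more
Total: 80


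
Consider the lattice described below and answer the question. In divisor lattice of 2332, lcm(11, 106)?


Join=lcm.
gcd(11,106)=1
lcm=1166


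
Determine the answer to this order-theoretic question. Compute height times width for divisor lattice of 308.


Height = length of longest chain minus 1; width = size of largest antichain.
A maximum chain: 1 | 11 | 77 | 154 | 308  (height 4).
A maximum antichain: {4, 14, 22, 77}  (width 4).
Product = 4 * 4 = 16


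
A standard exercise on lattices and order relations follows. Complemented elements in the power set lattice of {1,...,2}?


An element a is complemented if some b has a meet b = bottom, a join b = top.
every subset A has complement S\A, so all elements are complemented.
Complemented elements: {}, {1}, {2}, {1,2}
Count: 4


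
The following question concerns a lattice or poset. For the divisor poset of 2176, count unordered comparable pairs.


A comparable pair {a,b} has a < b or b < a in the order.
Count unordered pairs where one element is strictly below the other.
Examples: {1,2}, {1,4}, {1,8}, {1,16}, ...
Total comparable pairs: 92


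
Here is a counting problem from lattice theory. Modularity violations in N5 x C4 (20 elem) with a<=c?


Modular law: if a <= c then a v (b ^ c) = (a v b) ^ c.
Check all triples (a,b,c) with a <= c among 20 elements.
  e.g. a=(a,0), b=(c,0), c=(b,0): lhs=(a,0) != rhs=(b,0)
  e.g. a=(a,0), b=(c,1), c=(b,0): lhs=(a,0) != rhs=(b,0)
Total violating triples: 40


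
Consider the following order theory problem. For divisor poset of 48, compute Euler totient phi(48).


phi(n) = n * prod_{p|n} (1 - 1/p).
Prime divisors of 48: [2, 3]
phi(48) = 48 * (1 - 1/2) * (1 - 1/3)
phi(48) = 16


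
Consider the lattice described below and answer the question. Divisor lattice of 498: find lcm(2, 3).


In a divisor lattice, join = lcm (least common multiple).
gcd(2,3) = 1
lcm(2,3) = 2*3/gcd = 6/1 = 6


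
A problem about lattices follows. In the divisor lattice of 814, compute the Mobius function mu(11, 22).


In a divisor lattice, mu(a,b) = mu(b/a) where mu is the classical Mobius function.
b/a = 22/11 = 2
Prime factorization of 2: primes [2]
2 is squarefree with 1 prime factor(s), so mu(2) = (-1)^1 = -1


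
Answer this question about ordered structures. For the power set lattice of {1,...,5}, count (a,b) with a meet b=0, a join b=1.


Complement pair (a,b): a meet b = bottom, a join b = top.
Here: A intersect B = {} and A union B = {1,...,5}.
Pairs found: ({},{1,2,3,4,5}), ({1},{2,3,4,5}), ({2},{1,3,4,5}), ({3},{1,2,4,5}), ... (28 more)
Total ordered pairs: 32


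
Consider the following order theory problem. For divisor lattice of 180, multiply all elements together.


Divisors of 180: [1, 2, 3, 4, 5, 6, 9, 10, 12, 15, 18, 20, 30, 36, 45, 60, 90, 180]
Product = n^(d(n)/2) = 180^(18/2)
Product = 198359290368000000000


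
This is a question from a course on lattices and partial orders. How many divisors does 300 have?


Divisors of 300: [1, 2, 3, 4, 5, 6, 10, 12, 15, 20, 25, 30, 50, 60, 75, 100, 150, 300]
Count: 18


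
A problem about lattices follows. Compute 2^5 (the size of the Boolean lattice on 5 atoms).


Power set = 2^n.
2^5 = 32


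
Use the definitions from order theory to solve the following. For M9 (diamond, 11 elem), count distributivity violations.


Distributive law: a ^ (b v c) = (a ^ b) v (a ^ c).
Check all 11^3 = 1331 ordered triples (a,b,c).
  e.g. a=a1, b=a2, c=a3: lhs=a1 != rhs=0
  e.g. a=a1, b=a2, c=a4: lhs=a1 != rhs=0
Total violating triples: 504


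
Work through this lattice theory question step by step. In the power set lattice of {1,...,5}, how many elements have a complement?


An element a is complemented if some b has a meet b = bottom, a join b = top.
every subset A has complement S\A, so all elements are complemented.
Complemented elements: {}, {1}, {2}, {3}, {4}, {5}, ... (26 more)
Count: 32


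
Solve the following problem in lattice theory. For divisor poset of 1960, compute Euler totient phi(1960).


phi(n) = n * prod_{p|n} (1 - 1/p).
Prime divisors of 1960: [2, 5, 7]
phi(1960) = 1960 * (1 - 1/2) * (1 - 1/5) * (1 - 1/7)
phi(1960) = 672


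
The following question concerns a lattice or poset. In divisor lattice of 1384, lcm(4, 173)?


Join=lcm.
gcd(4,173)=1
lcm=692


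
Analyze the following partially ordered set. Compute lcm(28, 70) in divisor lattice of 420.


In a divisor lattice, join = lcm (least common multiple).
gcd(28,70) = 14
lcm(28,70) = 28*70/gcd = 1960/14 = 140


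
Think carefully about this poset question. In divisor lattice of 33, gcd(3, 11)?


Meet=gcd.
gcd(3,11)=1


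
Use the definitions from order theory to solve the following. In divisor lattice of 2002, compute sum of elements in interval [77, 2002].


Interval [77,2002] in divisors of 2002: [77, 154, 1001, 2002]
Sum = 3234


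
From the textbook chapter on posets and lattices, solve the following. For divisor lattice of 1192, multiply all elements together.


Divisors of 1192: [1, 2, 4, 8, 149, 298, 596, 1192]
Product = n^(d(n)/2) = 1192^(8/2)
Product = 2018854506496


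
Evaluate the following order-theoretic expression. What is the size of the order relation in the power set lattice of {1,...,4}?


The order relation is {(a,b) : a <= b}, reflexive so it includes (a,a).
Examples: ({},{}), ({},{1,2}), ({},{1,2,3}), ({},{1,2,3,4}), ({},{1,2,4}), ...
Total ordered pairs: 81


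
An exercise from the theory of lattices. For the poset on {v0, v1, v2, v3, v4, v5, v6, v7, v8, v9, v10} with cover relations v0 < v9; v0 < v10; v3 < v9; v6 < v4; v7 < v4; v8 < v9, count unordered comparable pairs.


A comparable pair {a,b} has a < b or b < a in the order.
Count unordered pairs where one element is strictly below the other.
Examples: {v0,v9}, {v0,v10}, {v3,v9}, {v4,v6}, ...
Total comparable pairs: 6


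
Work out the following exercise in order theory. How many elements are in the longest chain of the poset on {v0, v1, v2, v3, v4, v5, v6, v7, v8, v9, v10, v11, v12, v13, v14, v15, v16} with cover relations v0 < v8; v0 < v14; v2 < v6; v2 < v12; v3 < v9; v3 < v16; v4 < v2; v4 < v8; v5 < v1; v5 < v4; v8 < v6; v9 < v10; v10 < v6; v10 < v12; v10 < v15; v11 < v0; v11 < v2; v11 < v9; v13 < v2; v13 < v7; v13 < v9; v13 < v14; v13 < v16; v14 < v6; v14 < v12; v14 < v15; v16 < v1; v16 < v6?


A chain is a totally ordered subset; we count the number of elements in a maximum chain.
Compute, for each element x, the size of the longest chain ending at x:
  v3: 1
  v5: 1
  v11: 1
  v13: 1
  v0: 2
  v4: 2
  ...
A maximum chain: v5 < v4 < v2 < v6
Number of elements in the longest chain: 4


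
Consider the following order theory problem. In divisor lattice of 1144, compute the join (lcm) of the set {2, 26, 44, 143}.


In a divisor lattice, join = lcm (least common multiple).
Compute lcm iteratively: start with first element, then lcm(current, next).
Elements: [2, 26, 44, 143]
lcm(2,26) = 26
lcm(26,44) = 572
lcm(572,143) = 572
Final lcm = 572


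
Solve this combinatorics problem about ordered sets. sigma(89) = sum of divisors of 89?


sigma(n) = sum of divisors.
Divisors of 89: [1, 89]
Sum = 90


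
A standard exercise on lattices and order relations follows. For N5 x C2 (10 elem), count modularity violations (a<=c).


Modular law: if a <= c then a v (b ^ c) = (a v b) ^ c.
Check all triples (a,b,c) with a <= c among 10 elements.
  e.g. a=(a,0), b=(c,0), c=(b,0): lhs=(a,0) != rhs=(b,0)
  e.g. a=(a,0), b=(c,1), c=(b,0): lhs=(a,0) != rhs=(b,0)
Total violating triples: 6


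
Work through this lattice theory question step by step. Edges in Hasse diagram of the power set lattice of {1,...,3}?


A cover relation a -< b holds when a < b with no c strictly between.
Cover relations:
  {} -< {1}
  {} -< {2}
  {} -< {3}
  {1} -< {1,2}
  {1} -< {1,3}
  {2} -< {1,2}
  {2} -< {2,3}
  {3} -< {1,3}
  ...4 more
Total: 12


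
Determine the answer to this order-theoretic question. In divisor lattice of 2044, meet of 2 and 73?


In a divisor lattice, meet = gcd (greatest common divisor).
By Euclidean algorithm or factoring: gcd(2,73) = 1


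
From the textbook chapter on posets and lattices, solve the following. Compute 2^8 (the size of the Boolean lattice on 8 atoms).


Power set = 2^n.
2^8 = 256


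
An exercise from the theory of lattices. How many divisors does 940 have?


Divisors of 940: [1, 2, 4, 5, 10, 20, 47, 94, 188, 235, 470, 940]
Count: 12


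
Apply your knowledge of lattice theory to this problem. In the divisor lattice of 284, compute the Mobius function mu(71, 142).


In a divisor lattice, mu(a,b) = mu(b/a) where mu is the classical Mobius function.
b/a = 142/71 = 2
Prime factorization of 2: primes [2]
2 is squarefree with 1 prime factor(s), so mu(2) = (-1)^1 = -1


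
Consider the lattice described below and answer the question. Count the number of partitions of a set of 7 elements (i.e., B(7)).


B(n) = number of set partitions of an n-element set.
B(n) satisfies the recurrence: B(n+1) = sum_k C(n,k)*B(k).
B(7) = 877


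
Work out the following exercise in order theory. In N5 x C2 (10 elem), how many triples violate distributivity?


Distributive law: a ^ (b v c) = (a ^ b) v (a ^ c).
Check all 10^3 = 1000 ordered triples (a,b,c).
  e.g. a=(b,0), b=(a,0), c=(c,0): lhs=(b,0) != rhs=(a,0)
  e.g. a=(b,0), b=(a,0), c=(c,1): lhs=(b,0) != rhs=(a,0)
Total violating triples: 16


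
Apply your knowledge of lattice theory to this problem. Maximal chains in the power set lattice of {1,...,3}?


A maximal chain goes from the minimum element to a maximal element via cover relations.
Counting all min-to-max paths in the cover graph.
Total maximal chains: 6


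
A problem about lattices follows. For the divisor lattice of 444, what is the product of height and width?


Height = length of longest chain minus 1; width = size of largest antichain.
A maximum chain: 1 | 37 | 111 | 222 | 444  (height 4).
A maximum antichain: {4, 6, 74, 111}  (width 4).
Product = 4 * 4 = 16


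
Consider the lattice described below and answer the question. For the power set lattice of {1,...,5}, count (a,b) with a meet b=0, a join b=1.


Complement pair (a,b): a meet b = bottom, a join b = top.
Here: A intersect B = {} and A union B = {1,...,5}.
Pairs found: ({},{1,2,3,4,5}), ({1},{2,3,4,5}), ({2},{1,3,4,5}), ({3},{1,2,4,5}), ... (28 more)
Total ordered pairs: 32


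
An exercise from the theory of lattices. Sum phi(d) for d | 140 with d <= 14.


Divisors of 140 up to 14: [1, 2, 4, 5, 7, 10, 14]
phi values: [1, 1, 2, 4, 6, 4, 6]
Sum = 24


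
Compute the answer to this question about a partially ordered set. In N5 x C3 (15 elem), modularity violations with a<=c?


Modular law: if a <= c then a v (b ^ c) = (a v b) ^ c.
Check all triples (a,b,c) with a <= c among 15 elements.
  e.g. a=(a,0), b=(c,0), c=(b,0): lhs=(a,0) != rhs=(b,0)
  e.g. a=(a,0), b=(c,1), c=(b,0): lhs=(a,0) != rhs=(b,0)
Total violating triples: 18


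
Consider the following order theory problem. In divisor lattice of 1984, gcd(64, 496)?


Meet=gcd.
gcd(64,496)=16


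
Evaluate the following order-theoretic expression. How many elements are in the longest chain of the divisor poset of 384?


A chain is a totally ordered subset; we count the number of elements in a maximum chain.
Compute, for each element x, the size of the longest chain ending at x:
  1: 1
  2: 2
  3: 2
  4: 3
  6: 3
  8: 4
  ...
A maximum chain: 1 < 2 < 4 < 8 < 16 < 32 < 64 < 128 < 384
Number of elements in the longest chain: 9


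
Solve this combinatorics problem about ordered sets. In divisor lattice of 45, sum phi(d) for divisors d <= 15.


Divisors of 45 up to 15: [1, 3, 5, 9, 15]
phi values: [1, 2, 4, 6, 8]
Sum = 21


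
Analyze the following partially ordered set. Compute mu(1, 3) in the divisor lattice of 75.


In a divisor lattice, mu(a,b) = mu(b/a) where mu is the classical Mobius function.
b/a = 3/1 = 3
Prime factorization of 3: primes [3]
3 is squarefree with 1 prime factor(s), so mu(3) = (-1)^1 = -1


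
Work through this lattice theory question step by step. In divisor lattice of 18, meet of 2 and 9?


In a divisor lattice, meet = gcd (greatest common divisor).
By Euclidean algorithm or factoring: gcd(2,9) = 1


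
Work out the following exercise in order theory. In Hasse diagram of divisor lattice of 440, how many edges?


A cover relation a -< b holds when a < b with no c strictly between.
Cover relations:
  1 -< 2
  1 -< 5
  1 -< 11
  2 -< 4
  2 -< 10
  2 -< 22
  4 -< 8
  4 -< 20
  ...20 more
Total: 28


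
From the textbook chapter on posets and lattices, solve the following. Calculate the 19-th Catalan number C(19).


C(n) = C(2n, n) / (n+1).
C(38, 19) = 35345263800
C(19) = 35345263800 / 20 = 1767263190


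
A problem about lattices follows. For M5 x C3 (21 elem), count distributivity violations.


Distributive law: a ^ (b v c) = (a ^ b) v (a ^ c).
Check all 21^3 = 9261 ordered triples (a,b,c).
  e.g. a=(a1,0), b=(a2,0), c=(a3,0): lhs=(a1,0) != rhs=(0,0)
  e.g. a=(a1,0), b=(a2,0), c=(a3,1): lhs=(a1,0) != rhs=(0,0)
Total violating triples: 1620


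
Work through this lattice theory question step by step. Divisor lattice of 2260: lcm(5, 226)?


Join=lcm.
gcd(5,226)=1
lcm=1130


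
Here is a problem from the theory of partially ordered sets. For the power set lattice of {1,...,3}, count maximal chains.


A maximal chain goes from the minimum element to a maximal element via cover relations.
Counting all min-to-max paths in the cover graph.
Total maximal chains: 6


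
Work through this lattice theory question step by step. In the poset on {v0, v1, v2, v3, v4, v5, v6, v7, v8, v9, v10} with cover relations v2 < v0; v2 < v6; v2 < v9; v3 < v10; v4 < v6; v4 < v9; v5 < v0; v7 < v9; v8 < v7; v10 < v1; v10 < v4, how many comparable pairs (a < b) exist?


A comparable pair {a,b} has a < b or b < a in the order.
Count unordered pairs where one element is strictly below the other.
Examples: {v0,v2}, {v0,v5}, {v1,v3}, {v1,v10}, ...
Total comparable pairs: 18


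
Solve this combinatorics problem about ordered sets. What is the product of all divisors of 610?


Divisors of 610: [1, 2, 5, 10, 61, 122, 305, 610]
Product = n^(d(n)/2) = 610^(8/2)
Product = 138458410000


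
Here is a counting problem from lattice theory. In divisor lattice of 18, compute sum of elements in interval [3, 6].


Interval [3,6] in divisors of 18: [3, 6]
Sum = 9


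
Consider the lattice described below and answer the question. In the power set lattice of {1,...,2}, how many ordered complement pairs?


Complement pair (a,b): a meet b = bottom, a join b = top.
Here: A intersect B = {} and A union B = {1,...,2}.
Pairs found: ({},{1,2}), ({1},{2}), ({2},{1}), ({1,2},{})
Total ordered pairs: 4


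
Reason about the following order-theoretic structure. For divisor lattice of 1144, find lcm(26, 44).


In a divisor lattice, join = lcm (least common multiple).
Compute lcm iteratively: start with first element, then lcm(current, next).
Elements: [26, 44]
lcm(26,44) = 572
Final lcm = 572


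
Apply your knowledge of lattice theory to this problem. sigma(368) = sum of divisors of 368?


sigma(n) = sum of divisors.
Divisors of 368: [1, 2, 4, 8, 16, 23, 46, 92, 184, 368]
Sum = 744


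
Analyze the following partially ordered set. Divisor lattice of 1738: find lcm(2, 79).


In a divisor lattice, join = lcm (least common multiple).
gcd(2,79) = 1
lcm(2,79) = 2*79/gcd = 158/1 = 158


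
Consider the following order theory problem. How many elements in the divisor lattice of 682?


Divisors of 682: [1, 2, 11, 22, 31, 62, 341, 682]
Count: 8


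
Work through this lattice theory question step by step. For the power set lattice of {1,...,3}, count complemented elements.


An element a is complemented if some b has a meet b = bottom, a join b = top.
every subset A has complement S\A, so all elements are complemented.
Complemented elements: {}, {1}, {2}, {3}, {1,2}, {1,3}, ... (2 more)
Count: 8


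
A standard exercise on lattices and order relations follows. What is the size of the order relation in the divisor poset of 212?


The order relation is {(a,b) : a <= b}, reflexive so it includes (a,a).
Examples: (1,1), (1,106), (1,2), (1,212), (1,4), ...
Total ordered pairs: 18


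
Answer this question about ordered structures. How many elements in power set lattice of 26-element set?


Power set = 2^n.
2^26 = 67108864


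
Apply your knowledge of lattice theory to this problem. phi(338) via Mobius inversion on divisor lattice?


phi(n) = n * prod_{p|n} (1 - 1/p).
Prime divisors of 338: [2, 13]
phi(338) = 338 * (1 - 1/2) * (1 - 1/13)
phi(338) = 156


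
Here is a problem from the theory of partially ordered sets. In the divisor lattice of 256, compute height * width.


Height = length of longest chain minus 1; width = size of largest antichain.
A maximum chain: 1 | 2 | 4 | 8 | 16 | 32 | 64 | 128 | 256  (height 8).
A maximum antichain: {1}  (width 1).
Product = 8 * 1 = 8


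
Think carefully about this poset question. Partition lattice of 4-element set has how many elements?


B(n) = number of set partitions of an n-element set.
B(n) satisfies the recurrence: B(n+1) = sum_k C(n,k)*B(k).
B(4) = 15


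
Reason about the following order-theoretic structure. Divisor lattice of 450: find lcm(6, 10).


In a divisor lattice, join = lcm (least common multiple).
gcd(6,10) = 2
lcm(6,10) = 6*10/gcd = 60/2 = 30


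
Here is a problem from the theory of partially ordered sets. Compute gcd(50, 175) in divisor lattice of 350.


In a divisor lattice, meet = gcd (greatest common divisor).
By Euclidean algorithm or factoring: gcd(50,175) = 25


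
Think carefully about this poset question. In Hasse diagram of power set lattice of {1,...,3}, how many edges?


A cover relation a -< b holds when a < b with no c strictly between.
Cover relations:
  {} -< {1}
  {} -< {2}
  {} -< {3}
  {1} -< {1,2}
  {1} -< {1,3}
  {2} -< {1,2}
  {2} -< {2,3}
  {3} -< {1,3}
  ...4 more
Total: 12


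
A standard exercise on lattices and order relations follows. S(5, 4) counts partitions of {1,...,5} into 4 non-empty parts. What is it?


S(n,k) = k*S(n-1,k) + S(n-1,k-1).
S(4,4) = 1, S(4,3) = 6
S(5,4) = 4*1 + 6 = 4 + 6
S(5,4) = 10


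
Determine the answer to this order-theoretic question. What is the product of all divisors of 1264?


Divisors of 1264: [1, 2, 4, 8, 16, 79, 158, 316, 632, 1264]
Product = n^(d(n)/2) = 1264^(10/2)
Product = 3226527490637824


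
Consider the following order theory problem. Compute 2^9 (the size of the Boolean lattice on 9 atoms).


Power set = 2^n.
2^9 = 512


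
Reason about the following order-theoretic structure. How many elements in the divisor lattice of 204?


Divisors of 204: [1, 2, 3, 4, 6, 12, 17, 34, 51, 68, 102, 204]
Count: 12


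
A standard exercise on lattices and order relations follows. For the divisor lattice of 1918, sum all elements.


sigma(n) = sum of divisors.
Divisors of 1918: [1, 2, 7, 14, 137, 274, 959, 1918]
Sum = 3312


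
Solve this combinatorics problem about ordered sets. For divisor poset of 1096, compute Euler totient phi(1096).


phi(n) = n * prod_{p|n} (1 - 1/p).
Prime divisors of 1096: [2, 137]
phi(1096) = 1096 * (1 - 1/2) * (1 - 1/137)
phi(1096) = 544


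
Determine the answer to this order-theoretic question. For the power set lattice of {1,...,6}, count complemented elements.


An element a is complemented if some b has a meet b = bottom, a join b = top.
every subset A has complement S\A, so all elements are complemented.
Complemented elements: {}, {1}, {2}, {3}, {4}, {5}, ... (58 more)
Count: 64


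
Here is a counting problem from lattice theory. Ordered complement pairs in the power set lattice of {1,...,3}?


Complement pair (a,b): a meet b = bottom, a join b = top.
Here: A intersect B = {} and A union B = {1,...,3}.
Pairs found: ({},{1,2,3}), ({1},{2,3}), ({2},{1,3}), ({3},{1,2}), ... (4 more)
Total ordered pairs: 8


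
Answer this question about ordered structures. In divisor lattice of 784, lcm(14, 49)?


Join=lcm.
gcd(14,49)=7
lcm=98


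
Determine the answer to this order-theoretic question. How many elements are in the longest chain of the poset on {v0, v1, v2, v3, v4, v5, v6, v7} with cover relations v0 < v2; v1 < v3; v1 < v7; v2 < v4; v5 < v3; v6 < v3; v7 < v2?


A chain is a totally ordered subset; we count the number of elements in a maximum chain.
Compute, for each element x, the size of the longest chain ending at x:
  v0: 1
  v1: 1
  v5: 1
  v6: 1
  v7: 2
  v2: 3
  ...
A maximum chain: v1 < v7 < v2 < v4
Number of elements in the longest chain: 4


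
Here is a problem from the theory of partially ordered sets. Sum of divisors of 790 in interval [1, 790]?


Interval [1,790] in divisors of 790: [1, 2, 5, 10, 79, 158, 395, 790]
Sum = 1440


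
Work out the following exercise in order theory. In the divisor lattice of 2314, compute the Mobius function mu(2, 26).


In a divisor lattice, mu(a,b) = mu(b/a) where mu is the classical Mobius function.
b/a = 26/2 = 13
Prime factorization of 13: primes [13]
13 is squarefree with 1 prime factor(s), so mu(13) = (-1)^1 = -1


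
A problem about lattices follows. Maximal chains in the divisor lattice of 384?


A maximal chain goes from the minimum element to a maximal element via cover relations.
Counting all min-to-max paths in the cover graph.
Total maximal chains: 8


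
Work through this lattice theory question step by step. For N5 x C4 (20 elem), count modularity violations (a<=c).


Modular law: if a <= c then a v (b ^ c) = (a v b) ^ c.
Check all triples (a,b,c) with a <= c among 20 elements.
  e.g. a=(a,0), b=(c,0), c=(b,0): lhs=(a,0) != rhs=(b,0)
  e.g. a=(a,0), b=(c,1), c=(b,0): lhs=(a,0) != rhs=(b,0)
Total violating triples: 40


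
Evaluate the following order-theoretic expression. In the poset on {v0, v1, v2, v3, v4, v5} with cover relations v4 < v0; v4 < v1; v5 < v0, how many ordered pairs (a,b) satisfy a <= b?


The order relation is {(a,b) : a <= b}, reflexive so it includes (a,a).
Examples: (v0,v0), (v1,v1), (v2,v2), (v3,v3), (v4,v0), ...
Total ordered pairs: 9


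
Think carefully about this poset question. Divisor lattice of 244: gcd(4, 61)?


Meet=gcd.
gcd(4,61)=1


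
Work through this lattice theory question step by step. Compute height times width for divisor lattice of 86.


Height = length of longest chain minus 1; width = size of largest antichain.
A maximum chain: 1 | 43 | 86  (height 2).
A maximum antichain: {2, 43}  (width 2).
Product = 2 * 2 = 4


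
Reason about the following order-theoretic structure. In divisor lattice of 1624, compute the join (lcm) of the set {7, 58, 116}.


In a divisor lattice, join = lcm (least common multiple).
Compute lcm iteratively: start with first element, then lcm(current, next).
Elements: [7, 58, 116]
lcm(7,58) = 406
lcm(406,116) = 812
Final lcm = 812


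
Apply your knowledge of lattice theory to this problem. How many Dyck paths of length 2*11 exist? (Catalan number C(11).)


C(n) = C(2n, n) / (n+1).
C(22, 11) = 705432
C(11) = 705432 / 12 = 58786


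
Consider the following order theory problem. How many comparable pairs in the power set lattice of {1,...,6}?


A comparable pair {a,b} has a < b or b < a in the order.
Count unordered pairs where one element is strictly below the other.
Examples: {{},{1}}, {{},{2}}, {{},{3}}, {{},{4}}, ...
Total comparable pairs: 665


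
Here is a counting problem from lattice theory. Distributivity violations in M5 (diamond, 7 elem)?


Distributive law: a ^ (b v c) = (a ^ b) v (a ^ c).
Check all 7^3 = 343 ordered triples (a,b,c).
  e.g. a=a1, b=a2, c=a3: lhs=a1 != rhs=0
  e.g. a=a1, b=a2, c=a4: lhs=a1 != rhs=0
Total violating triples: 60


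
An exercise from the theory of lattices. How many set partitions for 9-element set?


B(n) = number of set partitions of an n-element set.
B(n) satisfies the recurrence: B(n+1) = sum_k C(n,k)*B(k).
B(9) = 21147


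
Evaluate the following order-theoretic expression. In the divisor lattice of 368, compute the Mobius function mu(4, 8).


In a divisor lattice, mu(a,b) = mu(b/a) where mu is the classical Mobius function.
b/a = 8/4 = 2
Prime factorization of 2: primes [2]
2 is squarefree with 1 prime factor(s), so mu(2) = (-1)^1 = -1


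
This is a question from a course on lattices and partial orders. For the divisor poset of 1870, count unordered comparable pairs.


A comparable pair {a,b} has a < b or b < a in the order.
Count unordered pairs where one element is strictly below the other.
Examples: {1,2}, {1,5}, {1,10}, {1,11}, ...
Total comparable pairs: 65


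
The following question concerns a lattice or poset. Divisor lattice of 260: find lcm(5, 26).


In a divisor lattice, join = lcm (least common multiple).
gcd(5,26) = 1
lcm(5,26) = 5*26/gcd = 130/1 = 130


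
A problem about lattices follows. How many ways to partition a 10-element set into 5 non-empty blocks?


S(n,k) = k*S(n-1,k) + S(n-1,k-1).
S(9,5) = 6951, S(9,4) = 7770
S(10,5) = 5*6951 + 7770 = 34755 + 7770
S(10,5) = 42525


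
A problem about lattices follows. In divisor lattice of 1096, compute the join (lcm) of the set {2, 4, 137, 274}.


In a divisor lattice, join = lcm (least common multiple).
Compute lcm iteratively: start with first element, then lcm(current, next).
Elements: [2, 4, 137, 274]
lcm(2,4) = 4
lcm(4,137) = 548
lcm(548,274) = 548
Final lcm = 548


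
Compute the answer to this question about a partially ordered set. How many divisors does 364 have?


Divisors of 364: [1, 2, 4, 7, 13, 14, 26, 28, 52, 91, 182, 364]
Count: 12


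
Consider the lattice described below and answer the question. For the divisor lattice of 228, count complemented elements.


An element a is complemented if some b has a meet b = bottom, a join b = top.
a is complemented iff gcd(a, n/a)=1, i.e. a is a unitary divisor of 228.
Complemented elements: 1, 3, 4, 12, 19, 57, ... (2 more)
Count: 8


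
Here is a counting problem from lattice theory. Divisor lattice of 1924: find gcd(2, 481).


In a divisor lattice, meet = gcd (greatest common divisor).
By Euclidean algorithm or factoring: gcd(2,481) = 1


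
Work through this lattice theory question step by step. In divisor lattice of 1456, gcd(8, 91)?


Meet=gcd.
gcd(8,91)=1


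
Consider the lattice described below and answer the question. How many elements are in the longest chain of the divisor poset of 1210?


A chain is a totally ordered subset; we count the number of elements in a maximum chain.
Compute, for each element x, the size of the longest chain ending at x:
  1: 1
  2: 2
  5: 2
  11: 2
  121: 3
  10: 3
  ...
A maximum chain: 1 < 2 < 10 < 110 < 1210
Number of elements in the longest chain: 5


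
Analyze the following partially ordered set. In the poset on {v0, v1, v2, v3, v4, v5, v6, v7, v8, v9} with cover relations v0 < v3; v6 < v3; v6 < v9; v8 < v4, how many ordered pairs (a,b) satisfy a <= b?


The order relation is {(a,b) : a <= b}, reflexive so it includes (a,a).
Examples: (v0,v0), (v0,v3), (v1,v1), (v2,v2), (v3,v3), ...
Total ordered pairs: 14


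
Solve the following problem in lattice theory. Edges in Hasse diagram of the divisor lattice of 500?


A cover relation a -< b holds when a < b with no c strictly between.
Cover relations:
  1 -< 2
  1 -< 5
  2 -< 4
  2 -< 10
  4 -< 20
  5 -< 10
  5 -< 25
  10 -< 20
  ...9 more
Total: 17


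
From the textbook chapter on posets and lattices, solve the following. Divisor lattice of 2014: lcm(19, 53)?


Join=lcm.
gcd(19,53)=1
lcm=1007


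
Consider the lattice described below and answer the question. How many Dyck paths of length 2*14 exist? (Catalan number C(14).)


C(n) = C(2n, n) / (n+1).
C(28, 14) = 40116600
C(14) = 40116600 / 15 = 2674440


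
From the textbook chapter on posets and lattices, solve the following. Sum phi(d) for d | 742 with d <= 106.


Divisors of 742 up to 106: [1, 2, 7, 14, 53, 106]
phi values: [1, 1, 6, 6, 52, 52]
Sum = 118


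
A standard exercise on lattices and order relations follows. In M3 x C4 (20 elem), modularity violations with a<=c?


Modular law: if a <= c then a v (b ^ c) = (a v b) ^ c.
Check all triples (a,b,c) with a <= c among 20 elements.
This lattice is modular (diamonds M_m and their chain-products are modular).
Total violating triples: 0


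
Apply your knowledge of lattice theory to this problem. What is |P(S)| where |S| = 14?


Power set = 2^n.
2^14 = 16384


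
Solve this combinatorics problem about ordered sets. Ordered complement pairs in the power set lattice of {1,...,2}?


Complement pair (a,b): a meet b = bottom, a join b = top.
Here: A intersect B = {} and A union B = {1,...,2}.
Pairs found: ({},{1,2}), ({1},{2}), ({2},{1}), ({1,2},{})
Total ordered pairs: 4


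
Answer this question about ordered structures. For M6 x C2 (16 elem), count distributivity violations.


Distributive law: a ^ (b v c) = (a ^ b) v (a ^ c).
Check all 16^3 = 4096 ordered triples (a,b,c).
  e.g. a=(a1,0), b=(a2,0), c=(a3,0): lhs=(a1,0) != rhs=(0,0)
  e.g. a=(a1,0), b=(a2,0), c=(a3,1): lhs=(a1,0) != rhs=(0,0)
Total violating triples: 960


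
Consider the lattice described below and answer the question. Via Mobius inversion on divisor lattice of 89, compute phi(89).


phi(n) = n * prod_{p|n} (1 - 1/p).
Prime divisors of 89: [89]
phi(89) = 89 * (1 - 1/89)
phi(89) = 88
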